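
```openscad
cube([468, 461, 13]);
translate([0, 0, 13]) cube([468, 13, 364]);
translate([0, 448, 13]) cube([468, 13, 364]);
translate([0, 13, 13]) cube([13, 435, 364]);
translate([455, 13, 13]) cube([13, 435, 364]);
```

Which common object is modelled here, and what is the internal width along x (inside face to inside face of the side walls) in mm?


An open box. The internal width is 442 mm.

A 468×461 base slab with four walls standing on it — an open box. The base is 468 mm wide and the walls are 13 mm thick, so the internal width is 468 − 2 × 13 = 442 mm.


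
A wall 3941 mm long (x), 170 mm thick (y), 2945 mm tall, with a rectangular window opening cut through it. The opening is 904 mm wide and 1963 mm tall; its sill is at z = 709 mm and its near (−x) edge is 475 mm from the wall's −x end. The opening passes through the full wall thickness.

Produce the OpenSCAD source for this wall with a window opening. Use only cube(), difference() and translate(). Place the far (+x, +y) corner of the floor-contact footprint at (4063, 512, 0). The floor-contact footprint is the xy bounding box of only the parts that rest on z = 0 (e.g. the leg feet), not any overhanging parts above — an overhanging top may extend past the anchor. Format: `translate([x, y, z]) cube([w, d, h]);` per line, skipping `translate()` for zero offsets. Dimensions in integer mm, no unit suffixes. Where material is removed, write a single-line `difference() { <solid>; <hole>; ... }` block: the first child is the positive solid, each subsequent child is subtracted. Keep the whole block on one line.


difference() { translate([122, 342, 0]) cube([3941, 170, 2945]); translate([597, 342, 709]) cube([904, 170, 1963]); }


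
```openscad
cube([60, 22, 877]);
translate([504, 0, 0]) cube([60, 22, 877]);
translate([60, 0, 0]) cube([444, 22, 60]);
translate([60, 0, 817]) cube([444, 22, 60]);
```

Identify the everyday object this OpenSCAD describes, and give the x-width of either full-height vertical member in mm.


A picture frame. The border width is 60 mm.

Four thin pieces enclosing a rectangular opening — a picture frame. The two full-height stiles are 877 mm tall; the top rail sits at z = 817 and is 60 mm tall, so the border above the opening is 877 − 817 = 60 mm, matching the stile x-width.


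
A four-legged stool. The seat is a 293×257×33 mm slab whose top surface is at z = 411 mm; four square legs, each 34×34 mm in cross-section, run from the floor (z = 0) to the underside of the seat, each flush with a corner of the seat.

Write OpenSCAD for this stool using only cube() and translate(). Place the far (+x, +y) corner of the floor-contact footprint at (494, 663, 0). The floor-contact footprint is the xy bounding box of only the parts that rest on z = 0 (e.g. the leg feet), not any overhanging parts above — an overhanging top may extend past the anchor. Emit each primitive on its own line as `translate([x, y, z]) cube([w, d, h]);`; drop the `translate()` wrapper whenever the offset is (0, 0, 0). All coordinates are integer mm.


// leg_h = 411 - 33 = 378
translate([201, 406, 378]) cube([293, 257, 33]);
translate([201, 406, 0]) cube([34, 34, 378]);
translate([460, 406, 0]) cube([34, 34, 378]);
translate([201, 629, 0]) cube([34, 34, 378]);
translate([460, 629, 0]) cube([34, 34, 378]);


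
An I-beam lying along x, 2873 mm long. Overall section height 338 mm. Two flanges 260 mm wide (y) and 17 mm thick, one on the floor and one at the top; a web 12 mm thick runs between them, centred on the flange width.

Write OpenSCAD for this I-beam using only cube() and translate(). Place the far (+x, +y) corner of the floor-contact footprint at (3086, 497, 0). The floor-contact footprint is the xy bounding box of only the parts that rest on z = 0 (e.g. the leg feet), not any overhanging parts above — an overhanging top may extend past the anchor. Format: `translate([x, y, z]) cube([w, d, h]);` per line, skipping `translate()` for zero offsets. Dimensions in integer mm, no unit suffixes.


translate([213, 237, 0]) cube([2873, 260, 17]);
translate([213, 361, 17]) cube([2873, 12, 304]);
translate([213, 237, 321]) cube([2873, 260, 17]);


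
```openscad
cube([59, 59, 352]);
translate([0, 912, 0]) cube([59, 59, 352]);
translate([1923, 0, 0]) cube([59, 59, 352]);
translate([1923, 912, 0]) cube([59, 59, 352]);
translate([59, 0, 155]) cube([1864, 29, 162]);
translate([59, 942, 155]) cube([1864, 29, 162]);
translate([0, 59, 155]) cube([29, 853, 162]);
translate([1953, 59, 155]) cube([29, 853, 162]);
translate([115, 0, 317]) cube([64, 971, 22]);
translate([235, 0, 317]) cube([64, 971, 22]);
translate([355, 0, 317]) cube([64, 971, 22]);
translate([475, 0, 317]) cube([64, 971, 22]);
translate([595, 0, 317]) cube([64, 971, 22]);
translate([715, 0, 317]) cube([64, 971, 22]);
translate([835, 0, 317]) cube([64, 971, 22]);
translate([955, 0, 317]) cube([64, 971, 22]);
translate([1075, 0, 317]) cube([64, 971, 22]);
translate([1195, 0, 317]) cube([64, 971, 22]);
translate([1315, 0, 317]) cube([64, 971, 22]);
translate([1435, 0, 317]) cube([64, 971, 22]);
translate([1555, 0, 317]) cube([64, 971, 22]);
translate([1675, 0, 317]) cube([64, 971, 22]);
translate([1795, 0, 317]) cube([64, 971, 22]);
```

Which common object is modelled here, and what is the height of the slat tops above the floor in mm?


A bed frame. The slat-top height is 339 mm.

Four posts, four rails, and a row of slats — a bed frame. Slats sit on the rails at z = 155 + 162 = 317; with slat thickness 22, the top is 339 mm.


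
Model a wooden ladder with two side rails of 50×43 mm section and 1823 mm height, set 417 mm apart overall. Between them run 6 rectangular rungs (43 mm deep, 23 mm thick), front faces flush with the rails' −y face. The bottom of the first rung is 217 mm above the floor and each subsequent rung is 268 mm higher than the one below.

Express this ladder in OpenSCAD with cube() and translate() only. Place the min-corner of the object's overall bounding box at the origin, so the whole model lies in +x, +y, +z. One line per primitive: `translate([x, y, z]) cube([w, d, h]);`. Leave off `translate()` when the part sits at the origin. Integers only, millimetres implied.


cube([50, 43, 1823]);
translate([367, 0, 0]) cube([50, 43, 1823]);
translate([50, 0, 217]) cube([317, 43, 23]);
translate([50, 0, 485]) cube([317, 43, 23]);
translate([50, 0, 753]) cube([317, 43, 23]);
translate([50, 0, 1021]) cube([317, 43, 23]);
translate([50, 0, 1289]) cube([317, 43, 23]);
translate([50, 0, 1557]) cube([317, 43, 23]);


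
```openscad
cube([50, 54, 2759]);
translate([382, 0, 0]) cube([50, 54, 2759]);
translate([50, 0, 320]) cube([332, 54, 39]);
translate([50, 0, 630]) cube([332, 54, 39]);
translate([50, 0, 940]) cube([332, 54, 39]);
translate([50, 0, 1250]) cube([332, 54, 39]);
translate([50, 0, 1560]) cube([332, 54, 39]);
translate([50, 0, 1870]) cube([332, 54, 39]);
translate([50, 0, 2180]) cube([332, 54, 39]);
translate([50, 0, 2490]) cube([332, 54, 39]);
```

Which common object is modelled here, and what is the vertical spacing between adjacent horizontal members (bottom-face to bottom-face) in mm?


A ladder. The rung spacing is 310 mm.

Two tall 50×54 posts with 8 short bars between them — a ladder. Adjacent rungs sit at z = 320 and z = 630, so the spacing is 630 − 320 = 310 mm.


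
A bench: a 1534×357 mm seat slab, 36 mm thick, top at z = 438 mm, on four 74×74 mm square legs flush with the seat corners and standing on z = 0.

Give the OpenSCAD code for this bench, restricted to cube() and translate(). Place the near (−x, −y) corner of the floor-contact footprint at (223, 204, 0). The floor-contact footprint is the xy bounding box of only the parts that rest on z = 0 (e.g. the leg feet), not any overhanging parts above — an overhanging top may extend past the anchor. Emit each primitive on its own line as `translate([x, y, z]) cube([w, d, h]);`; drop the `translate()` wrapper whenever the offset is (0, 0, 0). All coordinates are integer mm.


// leg_h = 438 − 36 = 402
translate([223, 204, 402]) cube([1534, 357, 36]);
translate([223, 204, 0]) cube([74, 74, 402]);
translate([223, 487, 0]) cube([74, 74, 402]);
translate([1683, 204, 0]) cube([74, 74, 402]);
translate([1683, 487, 0]) cube([74, 74, 402]);


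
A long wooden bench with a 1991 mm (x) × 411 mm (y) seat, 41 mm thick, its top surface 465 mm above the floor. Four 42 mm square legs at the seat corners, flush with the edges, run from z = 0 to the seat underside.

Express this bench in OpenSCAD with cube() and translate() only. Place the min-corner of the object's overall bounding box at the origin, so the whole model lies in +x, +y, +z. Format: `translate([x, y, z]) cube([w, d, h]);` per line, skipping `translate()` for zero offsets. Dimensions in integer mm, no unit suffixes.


translate([0, 0, 424]) cube([1991, 411, 41]);
cube([42, 42, 424]);
translate([0, 369, 0]) cube([42, 42, 424]);
translate([1949, 0, 0]) cube([42, 42, 424]);
translate([1949, 369, 0]) cube([42, 42, 424]);


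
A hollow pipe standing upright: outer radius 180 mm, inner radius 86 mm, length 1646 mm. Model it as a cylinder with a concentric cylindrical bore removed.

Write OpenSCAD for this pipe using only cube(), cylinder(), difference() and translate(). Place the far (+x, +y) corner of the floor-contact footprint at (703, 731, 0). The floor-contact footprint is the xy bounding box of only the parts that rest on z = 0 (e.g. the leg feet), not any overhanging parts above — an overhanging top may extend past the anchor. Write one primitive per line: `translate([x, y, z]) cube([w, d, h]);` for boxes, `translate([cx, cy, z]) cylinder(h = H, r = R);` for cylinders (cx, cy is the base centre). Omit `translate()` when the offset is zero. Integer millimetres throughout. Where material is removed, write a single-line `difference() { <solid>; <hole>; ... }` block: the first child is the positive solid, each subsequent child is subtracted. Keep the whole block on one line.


difference() { translate([523, 551, 0]) cylinder(h = 1646, r = 180); translate([523, 551, 0]) cylinder(h = 1646, r = 86); }


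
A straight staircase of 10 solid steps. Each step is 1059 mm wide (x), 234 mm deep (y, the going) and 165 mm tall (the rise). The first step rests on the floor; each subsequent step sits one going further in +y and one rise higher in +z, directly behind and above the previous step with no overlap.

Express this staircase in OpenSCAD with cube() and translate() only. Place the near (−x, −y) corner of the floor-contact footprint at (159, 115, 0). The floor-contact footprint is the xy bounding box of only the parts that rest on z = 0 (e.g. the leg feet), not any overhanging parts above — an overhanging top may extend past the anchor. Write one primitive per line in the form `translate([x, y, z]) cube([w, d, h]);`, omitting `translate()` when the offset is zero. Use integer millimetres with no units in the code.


translate([159, 115, 0]) cube([1059, 234, 165]);
translate([159, 349, 165]) cube([1059, 234, 165]);
translate([159, 583, 330]) cube([1059, 234, 165]);
translate([159, 817, 495]) cube([1059, 234, 165]);
translate([159, 1051, 660]) cube([1059, 234, 165]);
translate([159, 1285, 825]) cube([1059, 234, 165]);
translate([159, 1519, 990]) cube([1059, 234, 165]);
translate([159, 1753, 1155]) cube([1059, 234, 165]);
translate([159, 1987, 1320]) cube([1059, 234, 165]);
translate([159, 2221, 1485]) cube([1059, 234, 165]);


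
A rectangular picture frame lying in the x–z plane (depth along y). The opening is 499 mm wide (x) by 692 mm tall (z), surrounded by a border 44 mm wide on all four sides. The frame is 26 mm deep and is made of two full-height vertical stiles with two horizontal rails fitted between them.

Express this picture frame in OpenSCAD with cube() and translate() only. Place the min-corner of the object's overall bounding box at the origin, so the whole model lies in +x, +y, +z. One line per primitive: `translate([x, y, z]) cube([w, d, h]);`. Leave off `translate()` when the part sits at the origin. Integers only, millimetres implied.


cube([44, 26, 780]);
translate([543, 0, 0]) cube([44, 26, 780]);
translate([44, 0, 0]) cube([499, 26, 44]);
translate([44, 0, 736]) cube([499, 26, 44]);


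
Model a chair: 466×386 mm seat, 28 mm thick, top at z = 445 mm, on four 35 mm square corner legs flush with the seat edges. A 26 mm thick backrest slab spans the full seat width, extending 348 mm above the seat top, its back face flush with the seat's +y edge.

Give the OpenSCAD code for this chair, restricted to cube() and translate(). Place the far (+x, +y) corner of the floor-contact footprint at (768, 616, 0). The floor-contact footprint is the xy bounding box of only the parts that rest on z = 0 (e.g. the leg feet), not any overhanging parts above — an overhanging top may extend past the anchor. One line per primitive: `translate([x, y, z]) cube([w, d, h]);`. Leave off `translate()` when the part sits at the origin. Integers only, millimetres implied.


translate([302, 230, 417]) cube([466, 386, 28]);
translate([302, 230, 0]) cube([35, 35, 417]);
translate([733, 230, 0]) cube([35, 35, 417]);
translate([302, 581, 0]) cube([35, 35, 417]);
translate([733, 581, 0]) cube([35, 35, 417]);
translate([302, 590, 445]) cube([466, 26, 348]);


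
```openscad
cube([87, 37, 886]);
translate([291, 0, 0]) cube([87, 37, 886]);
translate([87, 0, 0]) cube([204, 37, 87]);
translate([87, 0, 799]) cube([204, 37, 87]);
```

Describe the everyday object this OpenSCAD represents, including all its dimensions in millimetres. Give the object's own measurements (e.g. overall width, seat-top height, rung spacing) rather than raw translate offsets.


A rectangular picture frame lying in the x–z plane (depth along y). The opening is 204 mm wide (x) by 712 mm tall (z), surrounded by a border 87 mm wide on all four sides. The frame is 37 mm deep and is made of two full-height vertical stiles with two horizontal rails fitted between them.


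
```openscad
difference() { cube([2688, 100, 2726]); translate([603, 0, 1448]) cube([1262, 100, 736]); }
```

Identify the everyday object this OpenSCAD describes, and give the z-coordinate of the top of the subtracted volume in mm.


A wall with a window opening. The window head height is 2184 mm.

A wall with a rectangular opening subtracted — a window. Sill at z = 1448, opening 736 mm tall, so the head is at 1448 + 736 = 2184 mm.


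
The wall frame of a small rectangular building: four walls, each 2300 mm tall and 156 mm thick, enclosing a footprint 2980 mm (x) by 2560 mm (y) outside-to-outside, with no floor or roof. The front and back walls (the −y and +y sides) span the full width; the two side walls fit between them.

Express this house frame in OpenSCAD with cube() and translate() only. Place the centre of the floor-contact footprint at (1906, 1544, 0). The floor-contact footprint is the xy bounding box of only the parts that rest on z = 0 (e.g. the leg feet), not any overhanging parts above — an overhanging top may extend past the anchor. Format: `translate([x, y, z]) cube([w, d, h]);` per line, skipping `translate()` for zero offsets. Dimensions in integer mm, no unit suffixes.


translate([416, 264, 0]) cube([2980, 156, 2300]);
translate([416, 2668, 0]) cube([2980, 156, 2300]);
translate([416, 420, 0]) cube([156, 2248, 2300]);
translate([3240, 420, 0]) cube([156, 2248, 2300]);


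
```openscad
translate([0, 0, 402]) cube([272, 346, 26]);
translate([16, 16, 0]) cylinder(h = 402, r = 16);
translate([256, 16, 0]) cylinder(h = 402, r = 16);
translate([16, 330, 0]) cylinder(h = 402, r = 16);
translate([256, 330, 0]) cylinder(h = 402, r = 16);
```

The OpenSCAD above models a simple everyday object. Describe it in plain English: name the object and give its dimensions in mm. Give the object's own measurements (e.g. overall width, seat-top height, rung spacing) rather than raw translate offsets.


A four-legged stool. The seat is a 272×346×26 mm slab whose top surface is at z = 428 mm; four round legs, each 32 mm in diameter, run from the floor (z = 0) to the underside of the seat, each leg's axis is inset half a diameter from the nearest pair of seat edges (so the leg's bounding box is flush with the corner).


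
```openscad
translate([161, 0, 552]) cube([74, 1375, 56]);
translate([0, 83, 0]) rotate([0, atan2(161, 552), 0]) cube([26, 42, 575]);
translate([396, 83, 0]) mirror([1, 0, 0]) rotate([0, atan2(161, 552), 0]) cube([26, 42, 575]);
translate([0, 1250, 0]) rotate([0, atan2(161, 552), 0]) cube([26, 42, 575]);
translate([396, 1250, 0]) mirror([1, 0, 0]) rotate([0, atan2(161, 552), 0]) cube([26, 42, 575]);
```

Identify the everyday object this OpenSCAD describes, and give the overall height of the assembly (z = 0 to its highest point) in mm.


A sawhorse. The overall height is 608 mm.

A beam across two mirrored pairs of raked legs — a sawhorse. The beam's underside is at z = 552 (matching the legs' vertical rise in atan2(161, 552)) and the beam is 56 mm tall, so its top is at 552 + 56 = 608 mm. The raked legs top out at the beam's underside, so that is the highest point.


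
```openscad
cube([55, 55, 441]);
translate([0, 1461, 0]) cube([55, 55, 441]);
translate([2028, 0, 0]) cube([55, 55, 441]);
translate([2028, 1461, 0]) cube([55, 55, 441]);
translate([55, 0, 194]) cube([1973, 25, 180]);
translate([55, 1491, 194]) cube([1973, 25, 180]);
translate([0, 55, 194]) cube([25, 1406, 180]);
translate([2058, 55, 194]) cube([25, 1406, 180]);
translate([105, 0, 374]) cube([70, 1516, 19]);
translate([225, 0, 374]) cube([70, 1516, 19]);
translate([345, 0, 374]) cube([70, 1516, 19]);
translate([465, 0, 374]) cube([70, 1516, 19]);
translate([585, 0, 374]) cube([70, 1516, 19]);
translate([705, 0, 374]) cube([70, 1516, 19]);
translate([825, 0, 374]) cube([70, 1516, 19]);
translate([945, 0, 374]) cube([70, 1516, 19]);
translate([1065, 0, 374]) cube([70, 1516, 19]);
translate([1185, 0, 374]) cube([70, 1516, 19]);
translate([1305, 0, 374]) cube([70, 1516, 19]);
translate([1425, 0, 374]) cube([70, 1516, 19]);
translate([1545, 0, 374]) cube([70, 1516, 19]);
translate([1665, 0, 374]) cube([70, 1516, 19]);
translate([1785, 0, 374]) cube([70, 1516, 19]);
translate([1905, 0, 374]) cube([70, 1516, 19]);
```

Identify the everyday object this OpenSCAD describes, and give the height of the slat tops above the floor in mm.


A bed frame. The slat-top height is 393 mm.

Four posts, four rails, and a row of slats — a bed frame. Slats sit on the rails at z = 194 + 180 = 374; with slat thickness 19, the top is 393 mm.


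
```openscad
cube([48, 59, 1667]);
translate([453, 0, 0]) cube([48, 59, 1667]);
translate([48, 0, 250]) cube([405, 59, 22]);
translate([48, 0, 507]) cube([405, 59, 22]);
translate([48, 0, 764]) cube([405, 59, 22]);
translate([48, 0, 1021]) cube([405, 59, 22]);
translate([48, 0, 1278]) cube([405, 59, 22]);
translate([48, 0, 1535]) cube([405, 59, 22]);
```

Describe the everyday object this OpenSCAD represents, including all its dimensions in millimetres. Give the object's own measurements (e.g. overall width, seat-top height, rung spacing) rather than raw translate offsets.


A straight ladder. Two 48×59 mm vertical rails, 1667 mm tall, stand 501 mm apart (outside-to-outside) with their front faces coplanar on the −y side. 6 rungs, each 59 mm deep and 22 mm tall, span between the inner faces of the rails, front faces flush with the rails. The lowest rung's underside is at z = 250 mm and rungs are spaced 257 mm apart (underside to underside).


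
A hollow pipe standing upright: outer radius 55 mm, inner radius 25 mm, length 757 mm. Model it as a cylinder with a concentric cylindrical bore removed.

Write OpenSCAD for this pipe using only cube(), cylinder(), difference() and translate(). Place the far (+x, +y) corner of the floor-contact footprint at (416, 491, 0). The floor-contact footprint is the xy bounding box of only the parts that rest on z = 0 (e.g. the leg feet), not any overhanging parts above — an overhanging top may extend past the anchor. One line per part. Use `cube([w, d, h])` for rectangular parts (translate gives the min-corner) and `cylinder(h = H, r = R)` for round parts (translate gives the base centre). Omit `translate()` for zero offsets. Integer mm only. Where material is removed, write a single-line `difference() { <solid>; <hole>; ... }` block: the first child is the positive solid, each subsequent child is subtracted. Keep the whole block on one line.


difference() { translate([361, 436, 0]) cylinder(h = 757, r = 55); translate([361, 436, 0]) cylinder(h = 757, r = 25); }


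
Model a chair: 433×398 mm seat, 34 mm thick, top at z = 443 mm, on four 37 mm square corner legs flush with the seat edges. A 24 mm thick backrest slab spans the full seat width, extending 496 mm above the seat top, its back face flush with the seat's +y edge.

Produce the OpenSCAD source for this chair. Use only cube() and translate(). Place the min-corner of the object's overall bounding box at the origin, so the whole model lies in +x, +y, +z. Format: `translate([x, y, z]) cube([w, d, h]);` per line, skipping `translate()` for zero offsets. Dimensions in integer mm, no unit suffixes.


translate([0, 0, 409]) cube([433, 398, 34]);
cube([37, 37, 409]);
translate([396, 0, 0]) cube([37, 37, 409]);
translate([0, 361, 0]) cube([37, 37, 409]);
translate([396, 361, 0]) cube([37, 37, 409]);
translate([0, 374, 443]) cube([433, 24, 496]);


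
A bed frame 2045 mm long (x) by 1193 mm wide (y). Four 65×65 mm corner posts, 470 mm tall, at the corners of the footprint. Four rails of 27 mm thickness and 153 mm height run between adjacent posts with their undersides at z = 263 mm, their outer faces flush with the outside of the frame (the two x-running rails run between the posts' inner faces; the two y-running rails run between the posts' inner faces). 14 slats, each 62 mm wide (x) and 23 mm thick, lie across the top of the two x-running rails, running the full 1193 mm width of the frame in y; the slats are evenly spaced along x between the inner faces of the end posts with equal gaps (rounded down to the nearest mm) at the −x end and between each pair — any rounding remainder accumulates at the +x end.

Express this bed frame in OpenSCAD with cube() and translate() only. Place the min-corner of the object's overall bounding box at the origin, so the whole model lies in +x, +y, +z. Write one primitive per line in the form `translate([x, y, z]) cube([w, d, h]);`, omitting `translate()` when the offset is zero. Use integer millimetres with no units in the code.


cube([65, 65, 470]);
translate([0, 1128, 0]) cube([65, 65, 470]);
translate([1980, 0, 0]) cube([65, 65, 470]);
translate([1980, 1128, 0]) cube([65, 65, 470]);
translate([65, 0, 263]) cube([1915, 27, 153]);
translate([65, 1166, 263]) cube([1915, 27, 153]);
translate([0, 65, 263]) cube([27, 1063, 153]);
translate([2018, 65, 263]) cube([27, 1063, 153]);
translate([134, 0, 416]) cube([62, 1193, 23]);
translate([265, 0, 416]) cube([62, 1193, 23]);
translate([396, 0, 416]) cube([62, 1193, 23]);
translate([527, 0, 416]) cube([62, 1193, 23]);
translate([658, 0, 416]) cube([62, 1193, 23]);
translate([789, 0, 416]) cube([62, 1193, 23]);
translate([920, 0, 416]) cube([62, 1193, 23]);
translate([1051, 0, 416]) cube([62, 1193, 23]);
translate([1182, 0, 416]) cube([62, 1193, 23]);
translate([1313, 0, 416]) cube([62, 1193, 23]);
translate([1444, 0, 416]) cube([62, 1193, 23]);
translate([1575, 0, 416]) cube([62, 1193, 23]);
translate([1706, 0, 416]) cube([62, 1193, 23]);
translate([1837, 0, 416]) cube([62, 1193, 23]);


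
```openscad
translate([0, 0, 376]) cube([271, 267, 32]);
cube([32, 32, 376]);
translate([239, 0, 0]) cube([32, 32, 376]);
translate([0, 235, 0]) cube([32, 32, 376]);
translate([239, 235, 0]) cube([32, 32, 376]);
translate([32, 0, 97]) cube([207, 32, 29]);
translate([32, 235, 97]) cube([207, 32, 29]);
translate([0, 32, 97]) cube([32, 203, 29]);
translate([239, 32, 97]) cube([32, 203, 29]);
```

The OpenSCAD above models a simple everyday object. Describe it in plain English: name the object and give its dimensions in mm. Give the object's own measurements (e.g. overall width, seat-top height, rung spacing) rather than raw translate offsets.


A four-legged stool. The seat is a 271×267×32 mm slab whose top surface is at z = 408 mm; four square legs, each 32×32 mm in cross-section, run from the floor (z = 0) to the underside of the seat, each flush with a corner of the seat. Four stretchers, 32 mm wide and 29 mm tall, connect adjacent legs with their undersides at z = 97 mm, each running between the inner faces of the legs it joins and aligned with the legs' outer faces on the other axis.


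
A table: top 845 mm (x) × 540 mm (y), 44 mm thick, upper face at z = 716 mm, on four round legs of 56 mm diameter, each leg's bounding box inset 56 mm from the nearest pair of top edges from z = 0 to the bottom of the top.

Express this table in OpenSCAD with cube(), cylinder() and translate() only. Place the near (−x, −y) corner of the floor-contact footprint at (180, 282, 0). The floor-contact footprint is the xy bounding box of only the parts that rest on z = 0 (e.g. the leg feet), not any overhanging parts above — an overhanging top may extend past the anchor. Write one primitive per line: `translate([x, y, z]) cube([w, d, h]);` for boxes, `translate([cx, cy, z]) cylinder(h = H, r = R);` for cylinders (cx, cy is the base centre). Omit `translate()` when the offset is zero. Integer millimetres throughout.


// leg_h = 716 - 44 = 672
translate([124, 226, 672]) cube([845, 540, 44]);
translate([208, 310, 0]) cylinder(h = 672, r = 28);
translate([885, 310, 0]) cylinder(h = 672, r = 28);
translate([208, 682, 0]) cylinder(h = 672, r = 28);
translate([885, 682, 0]) cylinder(h = 672, r = 28);


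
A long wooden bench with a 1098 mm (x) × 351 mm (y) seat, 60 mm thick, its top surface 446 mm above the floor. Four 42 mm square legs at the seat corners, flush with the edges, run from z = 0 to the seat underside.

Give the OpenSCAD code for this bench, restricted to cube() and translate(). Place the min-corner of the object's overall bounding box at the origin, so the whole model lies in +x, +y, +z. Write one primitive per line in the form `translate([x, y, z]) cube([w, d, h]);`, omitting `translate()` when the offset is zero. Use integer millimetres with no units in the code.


translate([0, 0, 386]) cube([1098, 351, 60]);
cube([42, 42, 386]);
translate([0, 309, 0]) cube([42, 42, 386]);
translate([1056, 0, 0]) cube([42, 42, 386]);
translate([1056, 309, 0]) cube([42, 42, 386]);


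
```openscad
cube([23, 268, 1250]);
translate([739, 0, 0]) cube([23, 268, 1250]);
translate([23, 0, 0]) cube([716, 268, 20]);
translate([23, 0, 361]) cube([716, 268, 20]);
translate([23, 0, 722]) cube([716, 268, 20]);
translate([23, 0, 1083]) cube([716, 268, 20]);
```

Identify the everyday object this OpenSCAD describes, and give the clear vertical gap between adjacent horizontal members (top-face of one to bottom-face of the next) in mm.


A bookshelf. The clear shelf gap is 341 mm.

Two tall side panels with 4 horizontal boards between them — a bookshelf. The first two shelf undersides are at z = 0 and z = 361; with shelf thickness 20, the clear gap is 361 − 0 − 20 = 341 mm.


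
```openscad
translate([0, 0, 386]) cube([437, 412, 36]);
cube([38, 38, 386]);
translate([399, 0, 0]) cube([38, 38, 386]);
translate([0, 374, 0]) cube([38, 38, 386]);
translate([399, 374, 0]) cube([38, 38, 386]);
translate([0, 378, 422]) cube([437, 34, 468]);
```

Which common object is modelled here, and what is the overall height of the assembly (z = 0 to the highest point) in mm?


A chair. The overall height is 890 mm.

A slab on four corner posts with a tall panel at the back — a chair. The seat slab sits at z = 386 with thickness 36, and the 468 mm backrest starts at the seat top, so the overall height is 386 + 36 + 468 = 890 mm.


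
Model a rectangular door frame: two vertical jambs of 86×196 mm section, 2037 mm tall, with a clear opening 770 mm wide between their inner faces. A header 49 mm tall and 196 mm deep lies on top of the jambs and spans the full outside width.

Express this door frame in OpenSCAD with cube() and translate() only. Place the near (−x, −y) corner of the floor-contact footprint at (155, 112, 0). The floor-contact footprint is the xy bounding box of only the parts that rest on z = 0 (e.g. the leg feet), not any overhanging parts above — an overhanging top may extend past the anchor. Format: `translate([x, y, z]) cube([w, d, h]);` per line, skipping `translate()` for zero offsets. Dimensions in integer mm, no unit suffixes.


translate([155, 112, 0]) cube([86, 196, 2037]);
translate([1011, 112, 0]) cube([86, 196, 2037]);
translate([155, 112, 2037]) cube([942, 196, 49]);


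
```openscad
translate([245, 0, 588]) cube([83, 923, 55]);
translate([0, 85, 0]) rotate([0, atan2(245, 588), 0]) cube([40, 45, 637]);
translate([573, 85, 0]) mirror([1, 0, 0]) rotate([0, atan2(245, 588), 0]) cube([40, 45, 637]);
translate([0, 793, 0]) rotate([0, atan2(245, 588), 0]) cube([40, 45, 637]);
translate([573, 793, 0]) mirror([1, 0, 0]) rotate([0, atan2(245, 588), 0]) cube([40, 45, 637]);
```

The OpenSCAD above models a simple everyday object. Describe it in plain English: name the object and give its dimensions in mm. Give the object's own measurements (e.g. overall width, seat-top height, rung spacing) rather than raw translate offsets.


A sawhorse. A 83×923×55 mm beam (x, y, z) sits on two A-frame leg pairs. Each pair is two raked legs of 40×45 mm section (45 mm along y) splaying symmetrically in x. Each leg rises 588 mm vertically over 245 mm of horizontal reach and is 637 mm long along its own axis. Every leg's outer bottom edge rests on the floor and its outer top edge meets a bottom edge of the beam — the left legs (tilting toward +x) meet the beam's −x bottom edge, the right legs (their mirror images, tilting toward −x) meet its +x bottom edge — so the leg tops tuck under the beam, the beam's underside is 588 mm above the floor, and the feet are 573 mm apart outside-to-outside with the beam centred between them. The two leg pairs are set in 85 mm from either end of the beam.


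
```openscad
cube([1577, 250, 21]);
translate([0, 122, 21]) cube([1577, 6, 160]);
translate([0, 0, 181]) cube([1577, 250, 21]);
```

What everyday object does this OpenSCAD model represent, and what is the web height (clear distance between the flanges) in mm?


An I-beam. The web height is 160 mm.

Two wide flanges with a thin centred web — an I-beam. Overall 202 mm minus two 21 mm flanges gives a web of 202 − 2·21 = 160 mm.


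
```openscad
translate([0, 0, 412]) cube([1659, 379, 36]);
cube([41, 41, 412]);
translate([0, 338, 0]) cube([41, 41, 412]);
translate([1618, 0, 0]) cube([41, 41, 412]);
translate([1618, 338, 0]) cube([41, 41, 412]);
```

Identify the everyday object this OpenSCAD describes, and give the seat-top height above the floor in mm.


A bench. The seat-top height is 448 mm.

A long slab on four corner posts — a bench. The slab sits at z = 412 with thickness 36, so the top is 412 + 36 = 448 mm.


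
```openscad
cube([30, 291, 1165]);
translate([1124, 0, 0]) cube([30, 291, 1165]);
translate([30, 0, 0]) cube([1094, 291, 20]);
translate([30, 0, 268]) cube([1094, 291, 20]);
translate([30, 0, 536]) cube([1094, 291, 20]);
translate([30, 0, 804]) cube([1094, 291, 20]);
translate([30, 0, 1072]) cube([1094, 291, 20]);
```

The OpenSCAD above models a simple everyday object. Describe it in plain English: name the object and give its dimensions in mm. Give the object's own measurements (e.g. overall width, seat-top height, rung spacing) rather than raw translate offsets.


An open bookshelf. Two side panels, each 30 mm thick, 291 mm deep and 1165 mm tall, stand 1154 mm apart (outside-to-outside). Between them sit 5 shelves, each 20 mm thick and 291 mm deep, spanning the full gap between the sides. The bottom shelf rests on the floor (its underside at z = 0) and the clear gap between one shelf's top and the next shelf's underside is 248 mm.


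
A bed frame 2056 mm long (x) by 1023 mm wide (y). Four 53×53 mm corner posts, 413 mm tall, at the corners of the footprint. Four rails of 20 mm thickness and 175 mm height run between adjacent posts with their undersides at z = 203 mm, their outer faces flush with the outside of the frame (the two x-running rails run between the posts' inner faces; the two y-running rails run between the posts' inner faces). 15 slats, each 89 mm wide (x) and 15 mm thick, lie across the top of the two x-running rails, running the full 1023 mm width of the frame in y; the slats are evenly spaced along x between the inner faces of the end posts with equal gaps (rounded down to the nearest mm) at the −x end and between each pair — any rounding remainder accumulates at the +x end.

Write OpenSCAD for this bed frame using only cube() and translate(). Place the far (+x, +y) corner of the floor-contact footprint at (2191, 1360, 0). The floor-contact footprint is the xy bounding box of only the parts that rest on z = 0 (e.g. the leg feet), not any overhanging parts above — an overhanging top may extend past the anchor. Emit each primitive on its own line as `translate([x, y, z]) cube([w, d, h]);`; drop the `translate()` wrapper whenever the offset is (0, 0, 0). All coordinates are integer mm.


translate([135, 337, 0]) cube([53, 53, 413]);
translate([135, 1307, 0]) cube([53, 53, 413]);
translate([2138, 337, 0]) cube([53, 53, 413]);
translate([2138, 1307, 0]) cube([53, 53, 413]);
translate([188, 337, 203]) cube([1950, 20, 175]);
translate([188, 1340, 203]) cube([1950, 20, 175]);
translate([135, 390, 203]) cube([20, 917, 175]);
translate([2171, 390, 203]) cube([20, 917, 175]);
translate([226, 337, 378]) cube([89, 1023, 15]);
translate([353, 337, 378]) cube([89, 1023, 15]);
translate([480, 337, 378]) cube([89, 1023, 15]);
translate([607, 337, 378]) cube([89, 1023, 15]);
translate([734, 337, 378]) cube([89, 1023, 15]);
translate([861, 337, 378]) cube([89, 1023, 15]);
translate([988, 337, 378]) cube([89, 1023, 15]);
translate([1115, 337, 378]) cube([89, 1023, 15]);
translate([1242, 337, 378]) cube([89, 1023, 15]);
translate([1369, 337, 378]) cube([89, 1023, 15]);
translate([1496, 337, 378]) cube([89, 1023, 15]);
translate([1623, 337, 378]) cube([89, 1023, 15]);
translate([1750, 337, 378]) cube([89, 1023, 15]);
translate([1877, 337, 378]) cube([89, 1023, 15]);
translate([2004, 337, 378]) cube([89, 1023, 15]);


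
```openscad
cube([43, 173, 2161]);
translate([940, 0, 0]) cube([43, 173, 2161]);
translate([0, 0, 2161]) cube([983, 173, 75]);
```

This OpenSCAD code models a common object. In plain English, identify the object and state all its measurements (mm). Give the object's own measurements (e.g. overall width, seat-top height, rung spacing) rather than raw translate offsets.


A door frame. The clear opening is 897 mm wide and 2161 mm high. Two 43 mm wide jambs, 173 mm deep, stand either side of the opening from the floor to the top of the opening. A 75 mm thick head sits across the top of both jambs, spanning the full outside width of the frame.


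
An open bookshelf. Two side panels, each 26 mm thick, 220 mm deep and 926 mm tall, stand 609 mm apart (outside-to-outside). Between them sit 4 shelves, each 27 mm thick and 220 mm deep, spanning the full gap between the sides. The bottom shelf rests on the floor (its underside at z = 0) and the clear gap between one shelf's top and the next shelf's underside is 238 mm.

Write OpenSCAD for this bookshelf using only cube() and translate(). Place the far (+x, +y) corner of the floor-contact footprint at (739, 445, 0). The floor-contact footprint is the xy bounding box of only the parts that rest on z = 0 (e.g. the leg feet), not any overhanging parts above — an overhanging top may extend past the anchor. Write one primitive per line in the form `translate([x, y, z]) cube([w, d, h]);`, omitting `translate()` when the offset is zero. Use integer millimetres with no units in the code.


translate([130, 225, 0]) cube([26, 220, 926]);
translate([713, 225, 0]) cube([26, 220, 926]);
translate([156, 225, 0]) cube([557, 220, 27]);
translate([156, 225, 265]) cube([557, 220, 27]);
translate([156, 225, 530]) cube([557, 220, 27]);
translate([156, 225, 795]) cube([557, 220, 27]);


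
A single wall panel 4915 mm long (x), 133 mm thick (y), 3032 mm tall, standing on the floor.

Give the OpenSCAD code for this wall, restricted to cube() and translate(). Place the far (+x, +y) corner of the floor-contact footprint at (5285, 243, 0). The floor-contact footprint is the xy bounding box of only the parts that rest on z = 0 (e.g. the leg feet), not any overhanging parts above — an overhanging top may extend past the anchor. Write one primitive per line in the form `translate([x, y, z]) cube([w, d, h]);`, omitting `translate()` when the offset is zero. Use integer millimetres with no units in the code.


translate([370, 110, 0]) cube([4915, 133, 3032]);


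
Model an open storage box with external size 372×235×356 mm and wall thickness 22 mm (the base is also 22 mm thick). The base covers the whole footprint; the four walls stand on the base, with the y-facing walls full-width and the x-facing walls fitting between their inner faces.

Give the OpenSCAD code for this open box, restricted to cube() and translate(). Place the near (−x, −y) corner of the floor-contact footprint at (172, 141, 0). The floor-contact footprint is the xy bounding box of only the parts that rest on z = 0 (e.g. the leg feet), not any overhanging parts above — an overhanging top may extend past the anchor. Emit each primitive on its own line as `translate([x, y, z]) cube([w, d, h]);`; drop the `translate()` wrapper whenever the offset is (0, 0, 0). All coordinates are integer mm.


translate([172, 141, 0]) cube([372, 235, 22]);
translate([172, 141, 22]) cube([372, 22, 334]);
translate([172, 354, 22]) cube([372, 22, 334]);
translate([172, 163, 22]) cube([22, 191, 334]);
translate([522, 163, 22]) cube([22, 191, 334]);


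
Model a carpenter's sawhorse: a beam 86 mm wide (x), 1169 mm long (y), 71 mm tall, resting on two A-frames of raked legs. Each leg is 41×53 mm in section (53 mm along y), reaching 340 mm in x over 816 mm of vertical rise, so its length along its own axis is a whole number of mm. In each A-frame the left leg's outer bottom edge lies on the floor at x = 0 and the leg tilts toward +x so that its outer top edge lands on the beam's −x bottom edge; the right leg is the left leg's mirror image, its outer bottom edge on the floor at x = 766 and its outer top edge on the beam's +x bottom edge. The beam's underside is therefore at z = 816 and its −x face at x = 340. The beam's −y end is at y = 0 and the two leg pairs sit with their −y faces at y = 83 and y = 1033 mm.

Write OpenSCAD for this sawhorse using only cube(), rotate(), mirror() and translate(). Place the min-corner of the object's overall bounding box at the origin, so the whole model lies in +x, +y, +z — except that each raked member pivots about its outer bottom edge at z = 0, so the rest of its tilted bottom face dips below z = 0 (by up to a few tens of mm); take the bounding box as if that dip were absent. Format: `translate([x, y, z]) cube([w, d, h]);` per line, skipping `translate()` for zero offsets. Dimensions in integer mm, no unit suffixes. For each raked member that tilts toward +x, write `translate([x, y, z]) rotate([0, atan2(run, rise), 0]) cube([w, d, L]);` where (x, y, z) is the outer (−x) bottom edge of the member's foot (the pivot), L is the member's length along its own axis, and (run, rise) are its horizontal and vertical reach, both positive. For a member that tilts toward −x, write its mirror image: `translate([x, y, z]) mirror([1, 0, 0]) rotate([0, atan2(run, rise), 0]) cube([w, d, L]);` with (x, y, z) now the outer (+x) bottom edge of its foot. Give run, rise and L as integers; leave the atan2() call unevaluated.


// leg length = √(340² + 816²) = 884
// right-leg outer foot x = 2·340 + 86 = 766
// beam min-corner = (340, 0, 816)
translate([340, 0, 816]) cube([86, 1169, 71]);
translate([0, 83, 0]) rotate([0, atan2(340, 816), 0]) cube([41, 53, 884]);
translate([766, 83, 0]) mirror([1, 0, 0]) rotate([0, atan2(340, 816), 0]) cube([41, 53, 884]);
translate([0, 1033, 0]) rotate([0, atan2(340, 816), 0]) cube([41, 53, 884]);
translate([766, 1033, 0]) mirror([1, 0, 0]) rotate([0, atan2(340, 816), 0]) cube([41, 53, 884]);
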